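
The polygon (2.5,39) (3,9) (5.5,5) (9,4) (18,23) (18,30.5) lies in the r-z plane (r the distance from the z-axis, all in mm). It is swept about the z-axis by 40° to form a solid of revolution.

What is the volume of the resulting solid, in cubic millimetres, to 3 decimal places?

Profile (r,z), 6 vertices: (2.5,39) (3,9) (5.5,5) (9,4) (18,23) (18,30.5)
edge 0: (2.5,39)→(3,9)  cross = 2.5·9 − 3·39 = -94.5000; (r_i+r_j)·cross = 5.5·-94.5000 = -519.7500
edge 1: (3,9)→(5.5,5)  cross = 3·5 − 5.5·9 = -34.5000; (r_i+r_j)·cross = 8.5·-34.5000 = -293.2500
edge 2: (5.5,5)→(9,4)  cross = 5.5·4 − 9·5 = -23.0000; (r_i+r_j)·cross = 14.5·-23.0000 = -333.5000
edge 3: (9,4)→(18,23)  cross = 9·23 − 18·4 = 135.0000; (r_i+r_j)·cross = 27·135.0000 = 3645.0000
edge 4: (18,23)→(18,30.5)  cross = 18·30.5 − 18·23 = 135.0000; (r_i+r_j)·cross = 36·135.0000 = 4860.0000
edge 5: (18,30.5)→(2.5,39)  cross = 18·39 − 2.5·30.5 = 625.7500; (r_i+r_j)·cross = 20.5·625.7500 = 12827.8750
Σcross = 743.7500 → A = |Σcross|/2 = 371.8750 mm²
Σ(r_i+r_j)·cross = 20186.3750 → first moment M = |Σ|/6 = 3364.3958
R_c = M/A = 3364.3958/371.8750 = 9.0471 mm
θ = 40° = 0.698132 rad
V = θ·R_c·A = 0.698132·9.0471·371.8750 = 2348.791 mm³

Volume = 2348.791 mm³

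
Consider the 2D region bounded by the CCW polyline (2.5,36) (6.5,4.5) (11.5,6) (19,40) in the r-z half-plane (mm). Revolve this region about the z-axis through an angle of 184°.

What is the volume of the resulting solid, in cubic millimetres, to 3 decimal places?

Volume = 11172.882 mm³

Profile (r,z), 4 vertices: (2.5,36) (6.5,4.5) (11.5,6) (19,40)
edge 0: (2.5,36)→(6.5,4.5)  cross = 2.5·4.5 − 6.5·36 = -222.7500; (r_i+r_j)·cross = 9·-222.7500 = -2004.7500
edge 1: (6.5,4.5)→(11.5,6)  cross = 6.5·6 − 11.5·4.5 = -12.7500; (r_i+r_j)·cross = 18·-12.7500 = -229.5000
edge 2: (11.5,6)→(19,40)  cross = 11.5·40 − 19·6 = 346.0000; (r_i+r_j)·cross = 30.5·346.0000 = 10553.0000
edge 3: (19,40)→(2.5,36)  cross = 19·36 − 2.5·40 = 584.0000; (r_i+r_j)·cross = 21.5·584.0000 = 12556.0000
Σcross = 694.5000 → A = |Σcross|/2 = 347.2500 mm²
Σ(r_i+r_j)·cross = 20874.7500 → first moment M = |Σ|/6 = 3479.1250
R_c = M/A = 3479.1250/347.2500 = 10.0191 mm
θ = 184° = 3.211406 rad
V = θ·R_c·A = 3.211406·10.0191·347.2500 = 11172.882 mm³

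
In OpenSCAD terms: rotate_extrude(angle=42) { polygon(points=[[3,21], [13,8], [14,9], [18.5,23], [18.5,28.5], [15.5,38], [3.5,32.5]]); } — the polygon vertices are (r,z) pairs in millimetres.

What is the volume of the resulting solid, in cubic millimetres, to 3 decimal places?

Volume = 2533.900 mm³

Profile (r,z), 7 vertices: (3,21) (13,8) (14,9) (18.5,23) (18.5,28.5) (15.5,38) (3.5,32.5)
edge 0: (3,21)→(13,8)  cross = 3·8 − 13·21 = -249.0000; (r_i+r_j)·cross = 16·-249.0000 = -3984.0000
edge 1: (13,8)→(14,9)  cross = 13·9 − 14·8 = 5.0000; (r_i+r_j)·cross = 27·5.0000 = 135.0000
edge 2: (14,9)→(18.5,23)  cross = 14·23 − 18.5·9 = 155.5000; (r_i+r_j)·cross = 32.5·155.5000 = 5053.7500
edge 3: (18.5,23)→(18.5,28.5)  cross = 18.5·28.5 − 18.5·23 = 101.7500; (r_i+r_j)·cross = 37·101.7500 = 3764.7500
edge 4: (18.5,28.5)→(15.5,38)  cross = 18.5·38 − 15.5·28.5 = 261.2500; (r_i+r_j)·cross = 34·261.2500 = 8882.5000
edge 5: (15.5,38)→(3.5,32.5)  cross = 15.5·32.5 − 3.5·38 = 370.7500; (r_i+r_j)·cross = 19·370.7500 = 7044.2500
edge 6: (3.5,32.5)→(3,21)  cross = 3.5·21 − 3·32.5 = -24.0000; (r_i+r_j)·cross = 6.5·-24.0000 = -156.0000
Σcross = 621.2500 → A = |Σcross|/2 = 310.6250 mm²
Σ(r_i+r_j)·cross = 20740.2500 → first moment M = |Σ|/6 = 3456.7083
R_c = M/A = 3456.7083/310.6250 = 11.1282 mm
θ = 42° = 0.733038 rad
V = θ·R_c·A = 0.733038·11.1282·310.6250 = 2533.900 mm³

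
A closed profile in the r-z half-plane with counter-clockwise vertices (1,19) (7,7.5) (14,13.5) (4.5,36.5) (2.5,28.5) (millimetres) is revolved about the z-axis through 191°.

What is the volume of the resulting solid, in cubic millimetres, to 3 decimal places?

Volume = 4128.429 mm³

Profile (r,z), 5 vertices: (1,19) (7,7.5) (14,13.5) (4.5,36.5) (2.5,28.5)
edge 0: (1,19)→(7,7.5)  cross = 1·7.5 − 7·19 = -125.5000; (r_i+r_j)·cross = 8·-125.5000 = -1004.0000
edge 1: (7,7.5)→(14,13.5)  cross = 7·13.5 − 14·7.5 = -10.5000; (r_i+r_j)·cross = 21·-10.5000 = -220.5000
edge 2: (14,13.5)→(4.5,36.5)  cross = 14·36.5 − 4.5·13.5 = 450.2500; (r_i+r_j)·cross = 18.5·450.2500 = 8329.6250
edge 3: (4.5,36.5)→(2.5,28.5)  cross = 4.5·28.5 − 2.5·36.5 = 37.0000; (r_i+r_j)·cross = 7·37.0000 = 259.0000
edge 4: (2.5,28.5)→(1,19)  cross = 2.5·19 − 1·28.5 = 19.0000; (r_i+r_j)·cross = 3.5·19.0000 = 66.5000
Σcross = 370.2500 → A = |Σcross|/2 = 185.1250 mm²
Σ(r_i+r_j)·cross = 7430.6250 → first moment M = |Σ|/6 = 1238.4375
R_c = M/A = 1238.4375/185.1250 = 6.6897 mm
θ = 191° = 3.333579 rad
V = θ·R_c·A = 3.333579·6.6897·185.1250 = 4128.429 mm³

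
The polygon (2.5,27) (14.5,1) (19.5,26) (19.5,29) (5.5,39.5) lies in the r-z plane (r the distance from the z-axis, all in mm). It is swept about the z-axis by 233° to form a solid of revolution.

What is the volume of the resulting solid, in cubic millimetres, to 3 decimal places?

Volume = 15920.976 mm³

Profile (r,z), 5 vertices: (2.5,27) (14.5,1) (19.5,26) (19.5,29) (5.5,39.5)
edge 0: (2.5,27)→(14.5,1)  cross = 2.5·1 − 14.5·27 = -389.0000; (r_i+r_j)·cross = 17·-389.0000 = -6613.0000
edge 1: (14.5,1)→(19.5,26)  cross = 14.5·26 − 19.5·1 = 357.5000; (r_i+r_j)·cross = 34·357.5000 = 12155.0000
edge 2: (19.5,26)→(19.5,29)  cross = 19.5·29 − 19.5·26 = 58.5000; (r_i+r_j)·cross = 39·58.5000 = 2281.5000
edge 3: (19.5,29)→(5.5,39.5)  cross = 19.5·39.5 − 5.5·29 = 610.7500; (r_i+r_j)·cross = 25·610.7500 = 15268.7500
edge 4: (5.5,39.5)→(2.5,27)  cross = 5.5·27 − 2.5·39.5 = 49.7500; (r_i+r_j)·cross = 8·49.7500 = 398.0000
Σcross = 687.5000 → A = |Σcross|/2 = 343.7500 mm²
Σ(r_i+r_j)·cross = 23490.2500 → first moment M = |Σ|/6 = 3915.0417
R_c = M/A = 3915.0417/343.7500 = 11.3892 mm
θ = 233° = 4.066617 rad
V = θ·R_c·A = 4.066617·11.3892·343.7500 = 15920.976 mm³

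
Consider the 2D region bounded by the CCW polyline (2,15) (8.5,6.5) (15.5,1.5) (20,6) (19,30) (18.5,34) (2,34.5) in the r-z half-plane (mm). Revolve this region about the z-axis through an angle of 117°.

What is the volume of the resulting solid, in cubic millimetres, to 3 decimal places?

Profile (r,z), 7 vertices: (2,15) (8.5,6.5) (15.5,1.5) (20,6) (19,30) (18.5,34) (2,34.5)
edge 0: (2,15)→(8.5,6.5)  cross = 2·6.5 − 8.5·15 = -114.5000; (r_i+r_j)·cross = 10.5·-114.5000 = -1202.2500
edge 1: (8.5,6.5)→(15.5,1.5)  cross = 8.5·1.5 − 15.5·6.5 = -88.0000; (r_i+r_j)·cross = 24·-88.0000 = -2112.0000
edge 2: (15.5,1.5)→(20,6)  cross = 15.5·6 − 20·1.5 = 63.0000; (r_i+r_j)·cross = 35.5·63.0000 = 2236.5000
edge 3: (20,6)→(19,30)  cross = 20·30 − 19·6 = 486.0000; (r_i+r_j)·cross = 39·486.0000 = 18954.0000
edge 4: (19,30)→(18.5,34)  cross = 19·34 − 18.5·30 = 91.0000; (r_i+r_j)·cross = 37.5·91.0000 = 3412.5000
edge 5: (18.5,34)→(2,34.5)  cross = 18.5·34.5 − 2·34 = 570.2500; (r_i+r_j)·cross = 20.5·570.2500 = 11690.1250
edge 6: (2,34.5)→(2,15)  cross = 2·15 − 2·34.5 = -39.0000; (r_i+r_j)·cross = 4·-39.0000 = -156.0000
Σcross = 968.7500 → A = |Σcross|/2 = 484.3750 mm²
Σ(r_i+r_j)·cross = 32822.8750 → first moment M = |Σ|/6 = 5470.4792
R_c = M/A = 5470.4792/484.3750 = 11.2939 mm
θ = 117° = 2.042035 rad
V = θ·R_c·A = 2.042035·11.2939·484.3750 = 11170.911 mm³

Volume = 11170.911 mm³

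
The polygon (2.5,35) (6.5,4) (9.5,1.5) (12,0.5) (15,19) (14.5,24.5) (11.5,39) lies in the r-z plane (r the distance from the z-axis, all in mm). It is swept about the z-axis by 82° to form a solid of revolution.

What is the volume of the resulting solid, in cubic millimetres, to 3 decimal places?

Profile (r,z), 7 vertices: (2.5,35) (6.5,4) (9.5,1.5) (12,0.5) (15,19) (14.5,24.5) (11.5,39)
edge 0: (2.5,35)→(6.5,4)  cross = 2.5·4 − 6.5·35 = -217.5000; (r_i+r_j)·cross = 9·-217.5000 = -1957.5000
edge 1: (6.5,4)→(9.5,1.5)  cross = 6.5·1.5 − 9.5·4 = -28.2500; (r_i+r_j)·cross = 16·-28.2500 = -452.0000
edge 2: (9.5,1.5)→(12,0.5)  cross = 9.5·0.5 − 12·1.5 = -13.2500; (r_i+r_j)·cross = 21.5·-13.2500 = -284.8750
edge 3: (12,0.5)→(15,19)  cross = 12·19 − 15·0.5 = 220.5000; (r_i+r_j)·cross = 27·220.5000 = 5953.5000
edge 4: (15,19)→(14.5,24.5)  cross = 15·24.5 − 14.5·19 = 92.0000; (r_i+r_j)·cross = 29.5·92.0000 = 2714.0000
edge 5: (14.5,24.5)→(11.5,39)  cross = 14.5·39 − 11.5·24.5 = 283.7500; (r_i+r_j)·cross = 26·283.7500 = 7377.5000
edge 6: (11.5,39)→(2.5,35)  cross = 11.5·35 − 2.5·39 = 305.0000; (r_i+r_j)·cross = 14·305.0000 = 4270.0000
Σcross = 642.2500 → A = |Σcross|/2 = 321.1250 mm²
Σ(r_i+r_j)·cross = 17620.6250 → first moment M = |Σ|/6 = 2936.7708
R_c = M/A = 2936.7708/321.1250 = 9.1453 mm
θ = 82° = 1.431170 rad
V = θ·R_c·A = 1.431170·9.1453·321.1250 = 4203.018 mm³

Volume = 4203.018 mm³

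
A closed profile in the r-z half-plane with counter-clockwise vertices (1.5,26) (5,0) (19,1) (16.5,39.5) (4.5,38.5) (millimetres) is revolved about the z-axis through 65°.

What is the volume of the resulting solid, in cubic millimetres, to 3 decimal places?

Volume = 6673.485 mm³

Profile (r,z), 5 vertices: (1.5,26) (5,0) (19,1) (16.5,39.5) (4.5,38.5)
edge 0: (1.5,26)→(5,0)  cross = 1.5·0 − 5·26 = -130.0000; (r_i+r_j)·cross = 6.5·-130.0000 = -845.0000
edge 1: (5,0)→(19,1)  cross = 5·1 − 19·0 = 5.0000; (r_i+r_j)·cross = 24·5.0000 = 120.0000
edge 2: (19,1)→(16.5,39.5)  cross = 19·39.5 − 16.5·1 = 734.0000; (r_i+r_j)·cross = 35.5·734.0000 = 26057.0000
edge 3: (16.5,39.5)→(4.5,38.5)  cross = 16.5·38.5 − 4.5·39.5 = 457.5000; (r_i+r_j)·cross = 21·457.5000 = 9607.5000
edge 4: (4.5,38.5)→(1.5,26)  cross = 4.5·26 − 1.5·38.5 = 59.2500; (r_i+r_j)·cross = 6·59.2500 = 355.5000
Σcross = 1125.7500 → A = |Σcross|/2 = 562.8750 mm²
Σ(r_i+r_j)·cross = 35295.0000 → first moment M = |Σ|/6 = 5882.5000
R_c = M/A = 5882.5000/562.8750 = 10.4508 mm
θ = 65° = 1.134464 rad
V = θ·R_c·A = 1.134464·10.4508·562.8750 = 6673.485 mm³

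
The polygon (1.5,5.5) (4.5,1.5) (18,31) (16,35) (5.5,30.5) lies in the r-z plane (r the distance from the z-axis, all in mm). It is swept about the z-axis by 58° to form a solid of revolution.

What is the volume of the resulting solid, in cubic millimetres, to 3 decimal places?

Volume = 2226.534 mm³

Profile (r,z), 5 vertices: (1.5,5.5) (4.5,1.5) (18,31) (16,35) (5.5,30.5)
edge 0: (1.5,5.5)→(4.5,1.5)  cross = 1.5·1.5 − 4.5·5.5 = -22.5000; (r_i+r_j)·cross = 6·-22.5000 = -135.0000
edge 1: (4.5,1.5)→(18,31)  cross = 4.5·31 − 18·1.5 = 112.5000; (r_i+r_j)·cross = 22.5·112.5000 = 2531.2500
edge 2: (18,31)→(16,35)  cross = 18·35 − 16·31 = 134.0000; (r_i+r_j)·cross = 34·134.0000 = 4556.0000
edge 3: (16,35)→(5.5,30.5)  cross = 16·30.5 − 5.5·35 = 295.5000; (r_i+r_j)·cross = 21.5·295.5000 = 6353.2500
edge 4: (5.5,30.5)→(1.5,5.5)  cross = 5.5·5.5 − 1.5·30.5 = -15.5000; (r_i+r_j)·cross = 7·-15.5000 = -108.5000
Σcross = 504.0000 → A = |Σcross|/2 = 252.0000 mm²
Σ(r_i+r_j)·cross = 13197.0000 → first moment M = |Σ|/6 = 2199.5000
R_c = M/A = 2199.5000/252.0000 = 8.7282 mm
θ = 58° = 1.012291 rad
V = θ·R_c·A = 1.012291·8.7282·252.0000 = 2226.534 mm³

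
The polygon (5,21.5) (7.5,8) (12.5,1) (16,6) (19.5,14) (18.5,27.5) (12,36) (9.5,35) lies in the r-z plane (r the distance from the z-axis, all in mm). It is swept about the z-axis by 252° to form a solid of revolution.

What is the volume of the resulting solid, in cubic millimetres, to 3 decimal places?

Volume = 18325.224 mm³

Profile (r,z), 8 vertices: (5,21.5) (7.5,8) (12.5,1) (16,6) (19.5,14) (18.5,27.5) (12,36) (9.5,35)
edge 0: (5,21.5)→(7.5,8)  cross = 5·8 − 7.5·21.5 = -121.2500; (r_i+r_j)·cross = 12.5·-121.2500 = -1515.6250
edge 1: (7.5,8)→(12.5,1)  cross = 7.5·1 − 12.5·8 = -92.5000; (r_i+r_j)·cross = 20·-92.5000 = -1850.0000
edge 2: (12.5,1)→(16,6)  cross = 12.5·6 − 16·1 = 59.0000; (r_i+r_j)·cross = 28.5·59.0000 = 1681.5000
edge 3: (16,6)→(19.5,14)  cross = 16·14 − 19.5·6 = 107.0000; (r_i+r_j)·cross = 35.5·107.0000 = 3798.5000
edge 4: (19.5,14)→(18.5,27.5)  cross = 19.5·27.5 − 18.5·14 = 277.2500; (r_i+r_j)·cross = 38·277.2500 = 10535.5000
edge 5: (18.5,27.5)→(12,36)  cross = 18.5·36 − 12·27.5 = 336.0000; (r_i+r_j)·cross = 30.5·336.0000 = 10248.0000
edge 6: (12,36)→(9.5,35)  cross = 12·35 − 9.5·36 = 78.0000; (r_i+r_j)·cross = 21.5·78.0000 = 1677.0000
edge 7: (9.5,35)→(5,21.5)  cross = 9.5·21.5 − 5·35 = 29.2500; (r_i+r_j)·cross = 14.5·29.2500 = 424.1250
Σcross = 672.7500 → A = |Σcross|/2 = 336.3750 mm²
Σ(r_i+r_j)·cross = 24999.0000 → first moment M = |Σ|/6 = 4166.5000
R_c = M/A = 4166.5000/336.3750 = 12.3865 mm
θ = 252° = 4.398230 rad
V = θ·R_c·A = 4.398230·12.3865·336.3750 = 18325.224 mm³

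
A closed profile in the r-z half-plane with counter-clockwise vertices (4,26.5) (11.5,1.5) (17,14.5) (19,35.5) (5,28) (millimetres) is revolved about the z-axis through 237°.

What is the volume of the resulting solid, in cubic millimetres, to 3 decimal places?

Profile (r,z), 5 vertices: (4,26.5) (11.5,1.5) (17,14.5) (19,35.5) (5,28)
edge 0: (4,26.5)→(11.5,1.5)  cross = 4·1.5 − 11.5·26.5 = -298.7500; (r_i+r_j)·cross = 15.5·-298.7500 = -4630.6250
edge 1: (11.5,1.5)→(17,14.5)  cross = 11.5·14.5 − 17·1.5 = 141.2500; (r_i+r_j)·cross = 28.5·141.2500 = 4025.6250
edge 2: (17,14.5)→(19,35.5)  cross = 17·35.5 − 19·14.5 = 328.0000; (r_i+r_j)·cross = 36·328.0000 = 11808.0000
edge 3: (19,35.5)→(5,28)  cross = 19·28 − 5·35.5 = 354.5000; (r_i+r_j)·cross = 24·354.5000 = 8508.0000
edge 4: (5,28)→(4,26.5)  cross = 5·26.5 − 4·28 = 20.5000; (r_i+r_j)·cross = 9·20.5000 = 184.5000
Σcross = 545.5000 → A = |Σcross|/2 = 272.7500 mm²
Σ(r_i+r_j)·cross = 19895.5000 → first moment M = |Σ|/6 = 3315.9167
R_c = M/A = 3315.9167/272.7500 = 12.1573 mm
θ = 237° = 4.136430 rad
V = θ·R_c·A = 4.136430·12.1573·272.7500 = 13716.058 mm³

Volume = 13716.058 mm³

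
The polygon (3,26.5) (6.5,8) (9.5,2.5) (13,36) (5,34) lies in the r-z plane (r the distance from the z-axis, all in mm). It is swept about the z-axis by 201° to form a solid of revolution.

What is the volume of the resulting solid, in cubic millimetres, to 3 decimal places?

Profile (r,z), 5 vertices: (3,26.5) (6.5,8) (9.5,2.5) (13,36) (5,34)
edge 0: (3,26.5)→(6.5,8)  cross = 3·8 − 6.5·26.5 = -148.2500; (r_i+r_j)·cross = 9.5·-148.2500 = -1408.3750
edge 1: (6.5,8)→(9.5,2.5)  cross = 6.5·2.5 − 9.5·8 = -59.7500; (r_i+r_j)·cross = 16·-59.7500 = -956.0000
edge 2: (9.5,2.5)→(13,36)  cross = 9.5·36 − 13·2.5 = 309.5000; (r_i+r_j)·cross = 22.5·309.5000 = 6963.7500
edge 3: (13,36)→(5,34)  cross = 13·34 − 5·36 = 262.0000; (r_i+r_j)·cross = 18·262.0000 = 4716.0000
edge 4: (5,34)→(3,26.5)  cross = 5·26.5 − 3·34 = 30.5000; (r_i+r_j)·cross = 8·30.5000 = 244.0000
Σcross = 394.0000 → A = |Σcross|/2 = 197.0000 mm²
Σ(r_i+r_j)·cross = 9559.3750 → first moment M = |Σ|/6 = 1593.2292
R_c = M/A = 1593.2292/197.0000 = 8.0875 mm
θ = 201° = 3.508112 rad
V = θ·R_c·A = 3.508112·8.0875·197.0000 = 5589.226 mm³

Volume = 5589.226 mm³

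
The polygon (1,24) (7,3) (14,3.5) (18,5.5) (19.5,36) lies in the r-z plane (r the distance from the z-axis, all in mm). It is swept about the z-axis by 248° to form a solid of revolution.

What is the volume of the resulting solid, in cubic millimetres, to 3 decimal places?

Profile (r,z), 5 vertices: (1,24) (7,3) (14,3.5) (18,5.5) (19.5,36)
edge 0: (1,24)→(7,3)  cross = 1·3 − 7·24 = -165.0000; (r_i+r_j)·cross = 8·-165.0000 = -1320.0000
edge 1: (7,3)→(14,3.5)  cross = 7·3.5 − 14·3 = -17.5000; (r_i+r_j)·cross = 21·-17.5000 = -367.5000
edge 2: (14,3.5)→(18,5.5)  cross = 14·5.5 − 18·3.5 = 14.0000; (r_i+r_j)·cross = 32·14.0000 = 448.0000
edge 3: (18,5.5)→(19.5,36)  cross = 18·36 − 19.5·5.5 = 540.7500; (r_i+r_j)·cross = 37.5·540.7500 = 20278.1250
edge 4: (19.5,36)→(1,24)  cross = 19.5·24 − 1·36 = 432.0000; (r_i+r_j)·cross = 20.5·432.0000 = 8856.0000
Σcross = 804.2500 → A = |Σcross|/2 = 402.1250 mm²
Σ(r_i+r_j)·cross = 27894.6250 → first moment M = |Σ|/6 = 4649.1042
R_c = M/A = 4649.1042/402.1250 = 11.5613 mm
θ = 248° = 4.328417 rad
V = θ·R_c·A = 4.328417·11.5613·402.1250 = 20123.259 mm³

Volume = 20123.259 mm³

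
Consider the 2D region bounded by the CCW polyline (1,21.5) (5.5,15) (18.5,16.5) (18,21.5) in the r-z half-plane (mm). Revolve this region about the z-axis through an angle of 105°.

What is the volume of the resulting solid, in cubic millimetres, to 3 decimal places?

Volume = 1670.335 mm³

Profile (r,z), 4 vertices: (1,21.5) (5.5,15) (18.5,16.5) (18,21.5)
edge 0: (1,21.5)→(5.5,15)  cross = 1·15 − 5.5·21.5 = -103.2500; (r_i+r_j)·cross = 6.5·-103.2500 = -671.1250
edge 1: (5.5,15)→(18.5,16.5)  cross = 5.5·16.5 − 18.5·15 = -186.7500; (r_i+r_j)·cross = 24·-186.7500 = -4482.0000
edge 2: (18.5,16.5)→(18,21.5)  cross = 18.5·21.5 − 18·16.5 = 100.7500; (r_i+r_j)·cross = 36.5·100.7500 = 3677.3750
edge 3: (18,21.5)→(1,21.5)  cross = 18·21.5 − 1·21.5 = 365.5000; (r_i+r_j)·cross = 19·365.5000 = 6944.5000
Σcross = 176.2500 → A = |Σcross|/2 = 88.1250 mm²
Σ(r_i+r_j)·cross = 5468.7500 → first moment M = |Σ|/6 = 911.4583
R_c = M/A = 911.4583/88.1250 = 10.3428 mm
θ = 105° = 1.832596 rad
V = θ·R_c·A = 1.832596·10.3428·88.1250 = 1670.335 mm³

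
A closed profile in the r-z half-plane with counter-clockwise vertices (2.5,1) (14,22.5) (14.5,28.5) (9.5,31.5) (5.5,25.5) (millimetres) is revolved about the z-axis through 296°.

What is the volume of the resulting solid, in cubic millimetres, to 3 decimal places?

Profile (r,z), 5 vertices: (2.5,1) (14,22.5) (14.5,28.5) (9.5,31.5) (5.5,25.5)
edge 0: (2.5,1)→(14,22.5)  cross = 2.5·22.5 − 14·1 = 42.2500; (r_i+r_j)·cross = 16.5·42.2500 = 697.1250
edge 1: (14,22.5)→(14.5,28.5)  cross = 14·28.5 − 14.5·22.5 = 72.7500; (r_i+r_j)·cross = 28.5·72.7500 = 2073.3750
edge 2: (14.5,28.5)→(9.5,31.5)  cross = 14.5·31.5 − 9.5·28.5 = 186.0000; (r_i+r_j)·cross = 24·186.0000 = 4464.0000
edge 3: (9.5,31.5)→(5.5,25.5)  cross = 9.5·25.5 − 5.5·31.5 = 69.0000; (r_i+r_j)·cross = 15·69.0000 = 1035.0000
edge 4: (5.5,25.5)→(2.5,1)  cross = 5.5·1 − 2.5·25.5 = -58.2500; (r_i+r_j)·cross = 8·-58.2500 = -466.0000
Σcross = 311.7500 → A = |Σcross|/2 = 155.8750 mm²
Σ(r_i+r_j)·cross = 7803.5000 → first moment M = |Σ|/6 = 1300.5833
R_c = M/A = 1300.5833/155.8750 = 8.3438 mm
θ = 296° = 5.166175 rad
V = θ·R_c·A = 5.166175·8.3438·155.8750 = 6719.041 mm³

Volume = 6719.041 mm³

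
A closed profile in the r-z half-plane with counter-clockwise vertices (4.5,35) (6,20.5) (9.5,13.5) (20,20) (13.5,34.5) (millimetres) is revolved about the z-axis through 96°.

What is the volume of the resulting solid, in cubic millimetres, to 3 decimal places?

Profile (r,z), 5 vertices: (4.5,35) (6,20.5) (9.5,13.5) (20,20) (13.5,34.5)
edge 0: (4.5,35)→(6,20.5)  cross = 4.5·20.5 − 6·35 = -117.7500; (r_i+r_j)·cross = 10.5·-117.7500 = -1236.3750
edge 1: (6,20.5)→(9.5,13.5)  cross = 6·13.5 − 9.5·20.5 = -113.7500; (r_i+r_j)·cross = 15.5·-113.7500 = -1763.1250
edge 2: (9.5,13.5)→(20,20)  cross = 9.5·20 − 20·13.5 = -80.0000; (r_i+r_j)·cross = 29.5·-80.0000 = -2360.0000
edge 3: (20,20)→(13.5,34.5)  cross = 20·34.5 − 13.5·20 = 420.0000; (r_i+r_j)·cross = 33.5·420.0000 = 14070.0000
edge 4: (13.5,34.5)→(4.5,35)  cross = 13.5·35 − 4.5·34.5 = 317.2500; (r_i+r_j)·cross = 18·317.2500 = 5710.5000
Σcross = 425.7500 → A = |Σcross|/2 = 212.8750 mm²
Σ(r_i+r_j)·cross = 14421.0000 → first moment M = |Σ|/6 = 2403.5000
R_c = M/A = 2403.5000/212.8750 = 11.2907 mm
θ = 96° = 1.675516 rad
V = θ·R_c·A = 1.675516·11.2907·212.8750 = 4027.103 mm³

Volume = 4027.103 mm³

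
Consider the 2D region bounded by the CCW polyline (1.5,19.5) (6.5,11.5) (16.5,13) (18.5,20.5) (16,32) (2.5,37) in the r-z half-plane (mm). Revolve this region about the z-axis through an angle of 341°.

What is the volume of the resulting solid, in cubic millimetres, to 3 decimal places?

Volume = 18526.750 mm³

Profile (r,z), 6 vertices: (1.5,19.5) (6.5,11.5) (16.5,13) (18.5,20.5) (16,32) (2.5,37)
edge 0: (1.5,19.5)→(6.5,11.5)  cross = 1.5·11.5 − 6.5·19.5 = -109.5000; (r_i+r_j)·cross = 8·-109.5000 = -876.0000
edge 1: (6.5,11.5)→(16.5,13)  cross = 6.5·13 − 16.5·11.5 = -105.2500; (r_i+r_j)·cross = 23·-105.2500 = -2420.7500
edge 2: (16.5,13)→(18.5,20.5)  cross = 16.5·20.5 − 18.5·13 = 97.7500; (r_i+r_j)·cross = 35·97.7500 = 3421.2500
edge 3: (18.5,20.5)→(16,32)  cross = 18.5·32 − 16·20.5 = 264.0000; (r_i+r_j)·cross = 34.5·264.0000 = 9108.0000
edge 4: (16,32)→(2.5,37)  cross = 16·37 − 2.5·32 = 512.0000; (r_i+r_j)·cross = 18.5·512.0000 = 9472.0000
edge 5: (2.5,37)→(1.5,19.5)  cross = 2.5·19.5 − 1.5·37 = -6.7500; (r_i+r_j)·cross = 4·-6.7500 = -27.0000
Σcross = 652.2500 → A = |Σcross|/2 = 326.1250 mm²
Σ(r_i+r_j)·cross = 18677.5000 → first moment M = |Σ|/6 = 3112.9167
R_c = M/A = 3112.9167/326.1250 = 9.5452 mm
θ = 341° = 5.951573 rad
V = θ·R_c·A = 5.951573·9.5452·326.1250 = 18526.750 mm³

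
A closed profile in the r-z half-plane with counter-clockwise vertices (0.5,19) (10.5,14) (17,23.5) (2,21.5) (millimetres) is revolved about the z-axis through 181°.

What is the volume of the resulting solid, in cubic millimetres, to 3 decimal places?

Volume = 2233.840 mm³

Profile (r,z), 4 vertices: (0.5,19) (10.5,14) (17,23.5) (2,21.5)
edge 0: (0.5,19)→(10.5,14)  cross = 0.5·14 − 10.5·19 = -192.5000; (r_i+r_j)·cross = 11·-192.5000 = -2117.5000
edge 1: (10.5,14)→(17,23.5)  cross = 10.5·23.5 − 17·14 = 8.7500; (r_i+r_j)·cross = 27.5·8.7500 = 240.6250
edge 2: (17,23.5)→(2,21.5)  cross = 17·21.5 − 2·23.5 = 318.5000; (r_i+r_j)·cross = 19·318.5000 = 6051.5000
edge 3: (2,21.5)→(0.5,19)  cross = 2·19 − 0.5·21.5 = 27.2500; (r_i+r_j)·cross = 2.5·27.2500 = 68.1250
Σcross = 162.0000 → A = |Σcross|/2 = 81.0000 mm²
Σ(r_i+r_j)·cross = 4242.7500 → first moment M = |Σ|/6 = 707.1250
R_c = M/A = 707.1250/81.0000 = 8.7299 mm
θ = 181° = 3.159046 rad
V = θ·R_c·A = 3.159046·8.7299·81.0000 = 2233.840 mm³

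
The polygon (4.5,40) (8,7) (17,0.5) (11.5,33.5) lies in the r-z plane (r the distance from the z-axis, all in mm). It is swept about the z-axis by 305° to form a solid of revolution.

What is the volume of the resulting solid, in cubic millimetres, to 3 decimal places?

Profile (r,z), 4 vertices: (4.5,40) (8,7) (17,0.5) (11.5,33.5)
edge 0: (4.5,40)→(8,7)  cross = 4.5·7 − 8·40 = -288.5000; (r_i+r_j)·cross = 12.5·-288.5000 = -3606.2500
edge 1: (8,7)→(17,0.5)  cross = 8·0.5 − 17·7 = -115.0000; (r_i+r_j)·cross = 25·-115.0000 = -2875.0000
edge 2: (17,0.5)→(11.5,33.5)  cross = 17·33.5 − 11.5·0.5 = 563.7500; (r_i+r_j)·cross = 28.5·563.7500 = 16066.8750
edge 3: (11.5,33.5)→(4.5,40)  cross = 11.5·40 − 4.5·33.5 = 309.2500; (r_i+r_j)·cross = 16·309.2500 = 4948.0000
Σcross = 469.5000 → A = |Σcross|/2 = 234.7500 mm²
Σ(r_i+r_j)·cross = 14533.6250 → first moment M = |Σ|/6 = 2422.2708
R_c = M/A = 2422.2708/234.7500 = 10.3185 mm
θ = 305° = 5.323254 rad
V = θ·R_c·A = 5.323254·10.3185·234.7500 = 12894.363 mm³

Volume = 12894.363 mm³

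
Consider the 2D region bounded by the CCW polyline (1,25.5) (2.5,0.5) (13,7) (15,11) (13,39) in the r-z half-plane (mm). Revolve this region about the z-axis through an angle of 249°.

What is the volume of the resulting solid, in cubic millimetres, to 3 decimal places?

Volume = 12663.955 mm³

Profile (r,z), 5 vertices: (1,25.5) (2.5,0.5) (13,7) (15,11) (13,39)
edge 0: (1,25.5)→(2.5,0.5)  cross = 1·0.5 − 2.5·25.5 = -63.2500; (r_i+r_j)·cross = 3.5·-63.2500 = -221.3750
edge 1: (2.5,0.5)→(13,7)  cross = 2.5·7 − 13·0.5 = 11.0000; (r_i+r_j)·cross = 15.5·11.0000 = 170.5000
edge 2: (13,7)→(15,11)  cross = 13·11 − 15·7 = 38.0000; (r_i+r_j)·cross = 28·38.0000 = 1064.0000
edge 3: (15,11)→(13,39)  cross = 15·39 − 13·11 = 442.0000; (r_i+r_j)·cross = 28·442.0000 = 12376.0000
edge 4: (13,39)→(1,25.5)  cross = 13·25.5 − 1·39 = 292.5000; (r_i+r_j)·cross = 14·292.5000 = 4095.0000
Σcross = 720.2500 → A = |Σcross|/2 = 360.1250 mm²
Σ(r_i+r_j)·cross = 17484.1250 → first moment M = |Σ|/6 = 2914.0208
R_c = M/A = 2914.0208/360.1250 = 8.0917 mm
θ = 249° = 4.345870 rad
V = θ·R_c·A = 4.345870·8.0917·360.1250 = 12663.955 mm³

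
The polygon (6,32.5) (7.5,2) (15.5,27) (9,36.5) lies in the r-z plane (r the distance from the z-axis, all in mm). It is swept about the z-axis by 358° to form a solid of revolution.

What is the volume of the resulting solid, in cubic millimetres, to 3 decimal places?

Profile (r,z), 4 vertices: (6,32.5) (7.5,2) (15.5,27) (9,36.5)
edge 0: (6,32.5)→(7.5,2)  cross = 6·2 − 7.5·32.5 = -231.7500; (r_i+r_j)·cross = 13.5·-231.7500 = -3128.6250
edge 1: (7.5,2)→(15.5,27)  cross = 7.5·27 − 15.5·2 = 171.5000; (r_i+r_j)·cross = 23·171.5000 = 3944.5000
edge 2: (15.5,27)→(9,36.5)  cross = 15.5·36.5 − 9·27 = 322.7500; (r_i+r_j)·cross = 24.5·322.7500 = 7907.3750
edge 3: (9,36.5)→(6,32.5)  cross = 9·32.5 − 6·36.5 = 73.5000; (r_i+r_j)·cross = 15·73.5000 = 1102.5000
Σcross = 336.0000 → A = |Σcross|/2 = 168.0000 mm²
Σ(r_i+r_j)·cross = 9825.7500 → first moment M = |Σ|/6 = 1637.6250
R_c = M/A = 1637.6250/168.0000 = 9.7478 mm
θ = 358° = 6.248279 rad
V = θ·R_c·A = 6.248279·9.7478·168.0000 = 10232.337 mm³

Volume = 10232.337 mm³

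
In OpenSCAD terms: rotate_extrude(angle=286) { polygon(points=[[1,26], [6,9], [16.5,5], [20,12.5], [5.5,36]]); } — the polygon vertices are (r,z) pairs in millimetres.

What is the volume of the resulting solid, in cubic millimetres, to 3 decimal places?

Volume = 14546.684 mm³

Profile (r,z), 5 vertices: (1,26) (6,9) (16.5,5) (20,12.5) (5.5,36)
edge 0: (1,26)→(6,9)  cross = 1·9 − 6·26 = -147.0000; (r_i+r_j)·cross = 7·-147.0000 = -1029.0000
edge 1: (6,9)→(16.5,5)  cross = 6·5 − 16.5·9 = -118.5000; (r_i+r_j)·cross = 22.5·-118.5000 = -2666.2500
edge 2: (16.5,5)→(20,12.5)  cross = 16.5·12.5 − 20·5 = 106.2500; (r_i+r_j)·cross = 36.5·106.2500 = 3878.1250
edge 3: (20,12.5)→(5.5,36)  cross = 20·36 − 5.5·12.5 = 651.2500; (r_i+r_j)·cross = 25.5·651.2500 = 16606.8750
edge 4: (5.5,36)→(1,26)  cross = 5.5·26 − 1·36 = 107.0000; (r_i+r_j)·cross = 6.5·107.0000 = 695.5000
Σcross = 599.0000 → A = |Σcross|/2 = 299.5000 mm²
Σ(r_i+r_j)·cross = 17485.2500 → first moment M = |Σ|/6 = 2914.2083
R_c = M/A = 2914.2083/299.5000 = 9.7302 mm
θ = 286° = 4.991642 rad
V = θ·R_c·A = 4.991642·9.7302·299.5000 = 14546.684 mm³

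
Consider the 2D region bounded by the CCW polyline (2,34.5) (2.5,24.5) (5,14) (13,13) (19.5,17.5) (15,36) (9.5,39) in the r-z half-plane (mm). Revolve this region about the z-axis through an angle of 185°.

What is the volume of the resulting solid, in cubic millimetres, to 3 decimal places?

Profile (r,z), 7 vertices: (2,34.5) (2.5,24.5) (5,14) (13,13) (19.5,17.5) (15,36) (9.5,39)
edge 0: (2,34.5)→(2.5,24.5)  cross = 2·24.5 − 2.5·34.5 = -37.2500; (r_i+r_j)·cross = 4.5·-37.2500 = -167.6250
edge 1: (2.5,24.5)→(5,14)  cross = 2.5·14 − 5·24.5 = -87.5000; (r_i+r_j)·cross = 7.5·-87.5000 = -656.2500
edge 2: (5,14)→(13,13)  cross = 5·13 − 13·14 = -117.0000; (r_i+r_j)·cross = 18·-117.0000 = -2106.0000
edge 3: (13,13)→(19.5,17.5)  cross = 13·17.5 − 19.5·13 = -26.0000; (r_i+r_j)·cross = 32.5·-26.0000 = -845.0000
edge 4: (19.5,17.5)→(15,36)  cross = 19.5·36 − 15·17.5 = 439.5000; (r_i+r_j)·cross = 34.5·439.5000 = 15162.7500
edge 5: (15,36)→(9.5,39)  cross = 15·39 − 9.5·36 = 243.0000; (r_i+r_j)·cross = 24.5·243.0000 = 5953.5000
edge 6: (9.5,39)→(2,34.5)  cross = 9.5·34.5 − 2·39 = 249.7500; (r_i+r_j)·cross = 11.5·249.7500 = 2872.1250
Σcross = 664.5000 → A = |Σcross|/2 = 332.2500 mm²
Σ(r_i+r_j)·cross = 20213.5000 → first moment M = |Σ|/6 = 3368.9167
R_c = M/A = 3368.9167/332.2500 = 10.1397 mm
θ = 185° = 3.228859 rad
V = θ·R_c·A = 3.228859·10.1397·332.2500 = 10877.757 mm³

Volume = 10877.757 mm³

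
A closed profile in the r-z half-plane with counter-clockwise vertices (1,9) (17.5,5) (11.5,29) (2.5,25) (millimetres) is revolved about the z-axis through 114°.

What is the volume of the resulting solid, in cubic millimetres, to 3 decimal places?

Profile (r,z), 4 vertices: (1,9) (17.5,5) (11.5,29) (2.5,25)
edge 0: (1,9)→(17.5,5)  cross = 1·5 − 17.5·9 = -152.5000; (r_i+r_j)·cross = 18.5·-152.5000 = -2821.2500
edge 1: (17.5,5)→(11.5,29)  cross = 17.5·29 − 11.5·5 = 450.0000; (r_i+r_j)·cross = 29·450.0000 = 13050.0000
edge 2: (11.5,29)→(2.5,25)  cross = 11.5·25 − 2.5·29 = 215.0000; (r_i+r_j)·cross = 14·215.0000 = 3010.0000
edge 3: (2.5,25)→(1,9)  cross = 2.5·9 − 1·25 = -2.5000; (r_i+r_j)·cross = 3.5·-2.5000 = -8.7500
Σcross = 510.0000 → A = |Σcross|/2 = 255.0000 mm²
Σ(r_i+r_j)·cross = 13230.0000 → first moment M = |Σ|/6 = 2205.0000
R_c = M/A = 2205.0000/255.0000 = 8.6471 mm
θ = 114° = 1.989675 rad
V = θ·R_c·A = 1.989675·8.6471·255.0000 = 4387.234 mm³

Volume = 4387.234 mm³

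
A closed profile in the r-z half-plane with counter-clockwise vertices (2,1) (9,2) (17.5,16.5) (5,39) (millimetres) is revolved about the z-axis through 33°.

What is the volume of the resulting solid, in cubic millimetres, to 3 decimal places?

Volume = 1530.298 mm³

Profile (r,z), 4 vertices: (2,1) (9,2) (17.5,16.5) (5,39)
edge 0: (2,1)→(9,2)  cross = 2·2 − 9·1 = -5.0000; (r_i+r_j)·cross = 11·-5.0000 = -55.0000
edge 1: (9,2)→(17.5,16.5)  cross = 9·16.5 − 17.5·2 = 113.5000; (r_i+r_j)·cross = 26.5·113.5000 = 3007.7500
edge 2: (17.5,16.5)→(5,39)  cross = 17.5·39 − 5·16.5 = 600.0000; (r_i+r_j)·cross = 22.5·600.0000 = 13500.0000
edge 3: (5,39)→(2,1)  cross = 5·1 − 2·39 = -73.0000; (r_i+r_j)·cross = 7·-73.0000 = -511.0000
Σcross = 635.5000 → A = |Σcross|/2 = 317.7500 mm²
Σ(r_i+r_j)·cross = 15941.7500 → first moment M = |Σ|/6 = 2656.9583
R_c = M/A = 2656.9583/317.7500 = 8.3618 mm
θ = 33° = 0.575959 rad
V = θ·R_c·A = 0.575959·8.3618·317.7500 = 1530.298 mm³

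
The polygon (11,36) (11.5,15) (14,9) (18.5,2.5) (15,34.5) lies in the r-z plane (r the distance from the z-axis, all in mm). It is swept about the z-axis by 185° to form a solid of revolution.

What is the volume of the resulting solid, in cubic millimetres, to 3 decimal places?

Profile (r,z), 5 vertices: (11,36) (11.5,15) (14,9) (18.5,2.5) (15,34.5)
edge 0: (11,36)→(11.5,15)  cross = 11·15 − 11.5·36 = -249.0000; (r_i+r_j)·cross = 22.5·-249.0000 = -5602.5000
edge 1: (11.5,15)→(14,9)  cross = 11.5·9 − 14·15 = -106.5000; (r_i+r_j)·cross = 25.5·-106.5000 = -2715.7500
edge 2: (14,9)→(18.5,2.5)  cross = 14·2.5 − 18.5·9 = -131.5000; (r_i+r_j)·cross = 32.5·-131.5000 = -4273.7500
edge 3: (18.5,2.5)→(15,34.5)  cross = 18.5·34.5 − 15·2.5 = 600.7500; (r_i+r_j)·cross = 33.5·600.7500 = 20125.1250
edge 4: (15,34.5)→(11,36)  cross = 15·36 − 11·34.5 = 160.5000; (r_i+r_j)·cross = 26·160.5000 = 4173.0000
Σcross = 274.2500 → A = |Σcross|/2 = 137.1250 mm²
Σ(r_i+r_j)·cross = 11706.1250 → first moment M = |Σ|/6 = 1951.0208
R_c = M/A = 1951.0208/137.1250 = 14.2280 mm
θ = 185° = 3.228859 rad
V = θ·R_c·A = 3.228859·14.2280·137.1250 = 6299.571 mm³

Volume = 6299.571 mm³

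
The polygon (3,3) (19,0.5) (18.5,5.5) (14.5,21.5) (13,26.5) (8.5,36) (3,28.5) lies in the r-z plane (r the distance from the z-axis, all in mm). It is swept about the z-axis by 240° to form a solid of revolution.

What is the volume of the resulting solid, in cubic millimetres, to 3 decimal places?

Volume = 15379.492 mm³

Profile (r,z), 7 vertices: (3,3) (19,0.5) (18.5,5.5) (14.5,21.5) (13,26.5) (8.5,36) (3,28.5)
edge 0: (3,3)→(19,0.5)  cross = 3·0.5 − 19·3 = -55.5000; (r_i+r_j)·cross = 22·-55.5000 = -1221.0000
edge 1: (19,0.5)→(18.5,5.5)  cross = 19·5.5 − 18.5·0.5 = 95.2500; (r_i+r_j)·cross = 37.5·95.2500 = 3571.8750
edge 2: (18.5,5.5)→(14.5,21.5)  cross = 18.5·21.5 − 14.5·5.5 = 318.0000; (r_i+r_j)·cross = 33·318.0000 = 10494.0000
edge 3: (14.5,21.5)→(13,26.5)  cross = 14.5·26.5 − 13·21.5 = 104.7500; (r_i+r_j)·cross = 27.5·104.7500 = 2880.6250
edge 4: (13,26.5)→(8.5,36)  cross = 13·36 − 8.5·26.5 = 242.7500; (r_i+r_j)·cross = 21.5·242.7500 = 5219.1250
edge 5: (8.5,36)→(3,28.5)  cross = 8.5·28.5 − 3·36 = 134.2500; (r_i+r_j)·cross = 11.5·134.2500 = 1543.8750
edge 6: (3,28.5)→(3,3)  cross = 3·3 − 3·28.5 = -76.5000; (r_i+r_j)·cross = 6·-76.5000 = -459.0000
Σcross = 763.0000 → A = |Σcross|/2 = 381.5000 mm²
Σ(r_i+r_j)·cross = 22029.5000 → first moment M = |Σ|/6 = 3671.5833
R_c = M/A = 3671.5833/381.5000 = 9.6241 mm
θ = 240° = 4.188790 rad
V = θ·R_c·A = 4.188790·9.6241·381.5000 = 15379.492 mm³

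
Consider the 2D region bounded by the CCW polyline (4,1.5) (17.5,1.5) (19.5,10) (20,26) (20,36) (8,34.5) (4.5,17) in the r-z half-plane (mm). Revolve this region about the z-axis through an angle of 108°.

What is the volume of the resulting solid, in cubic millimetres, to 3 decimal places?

Profile (r,z), 7 vertices: (4,1.5) (17.5,1.5) (19.5,10) (20,26) (20,36) (8,34.5) (4.5,17)
edge 0: (4,1.5)→(17.5,1.5)  cross = 4·1.5 − 17.5·1.5 = -20.2500; (r_i+r_j)·cross = 21.5·-20.2500 = -435.3750
edge 1: (17.5,1.5)→(19.5,10)  cross = 17.5·10 − 19.5·1.5 = 145.7500; (r_i+r_j)·cross = 37·145.7500 = 5392.7500
edge 2: (19.5,10)→(20,26)  cross = 19.5·26 − 20·10 = 307.0000; (r_i+r_j)·cross = 39.5·307.0000 = 12126.5000
edge 3: (20,26)→(20,36)  cross = 20·36 − 20·26 = 200.0000; (r_i+r_j)·cross = 40·200.0000 = 8000.0000
edge 4: (20,36)→(8,34.5)  cross = 20·34.5 − 8·36 = 402.0000; (r_i+r_j)·cross = 28·402.0000 = 11256.0000
edge 5: (8,34.5)→(4.5,17)  cross = 8·17 − 4.5·34.5 = -19.2500; (r_i+r_j)·cross = 12.5·-19.2500 = -240.6250
edge 6: (4.5,17)→(4,1.5)  cross = 4.5·1.5 − 4·17 = -61.2500; (r_i+r_j)·cross = 8.5·-61.2500 = -520.6250
Σcross = 954.0000 → A = |Σcross|/2 = 477.0000 mm²
Σ(r_i+r_j)·cross = 35578.6250 → first moment M = |Σ|/6 = 5929.7708
R_c = M/A = 5929.7708/477.0000 = 12.4314 mm
θ = 108° = 1.884956 rad
V = θ·R_c·A = 1.884956·12.4314·477.0000 = 11177.355 mm³

Volume = 11177.355 mm³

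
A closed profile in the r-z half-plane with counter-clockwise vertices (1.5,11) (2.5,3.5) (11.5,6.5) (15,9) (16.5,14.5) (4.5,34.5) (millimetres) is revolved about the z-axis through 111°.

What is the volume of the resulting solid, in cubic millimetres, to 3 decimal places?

Profile (r,z), 6 vertices: (1.5,11) (2.5,3.5) (11.5,6.5) (15,9) (16.5,14.5) (4.5,34.5)
edge 0: (1.5,11)→(2.5,3.5)  cross = 1.5·3.5 − 2.5·11 = -22.2500; (r_i+r_j)·cross = 4·-22.2500 = -89.0000
edge 1: (2.5,3.5)→(11.5,6.5)  cross = 2.5·6.5 − 11.5·3.5 = -24.0000; (r_i+r_j)·cross = 14·-24.0000 = -336.0000
edge 2: (11.5,6.5)→(15,9)  cross = 11.5·9 − 15·6.5 = 6.0000; (r_i+r_j)·cross = 26.5·6.0000 = 159.0000
edge 3: (15,9)→(16.5,14.5)  cross = 15·14.5 − 16.5·9 = 69.0000; (r_i+r_j)·cross = 31.5·69.0000 = 2173.5000
edge 4: (16.5,14.5)→(4.5,34.5)  cross = 16.5·34.5 − 4.5·14.5 = 504.0000; (r_i+r_j)·cross = 21·504.0000 = 10584.0000
edge 5: (4.5,34.5)→(1.5,11)  cross = 4.5·11 − 1.5·34.5 = -2.2500; (r_i+r_j)·cross = 6·-2.2500 = -13.5000
Σcross = 530.5000 → A = |Σcross|/2 = 265.2500 mm²
Σ(r_i+r_j)·cross = 12478.0000 → first moment M = |Σ|/6 = 2079.6667
R_c = M/A = 2079.6667/265.2500 = 7.8404 mm
θ = 111° = 1.937315 rad
V = θ·R_c·A = 1.937315·7.8404·265.2500 = 4028.970 mm³

Volume = 4028.970 mm³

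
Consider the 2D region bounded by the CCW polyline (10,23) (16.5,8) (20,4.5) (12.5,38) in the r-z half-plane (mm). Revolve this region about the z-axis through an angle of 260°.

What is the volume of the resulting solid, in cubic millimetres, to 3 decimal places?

Volume = 7354.352 mm³

Profile (r,z), 4 vertices: (10,23) (16.5,8) (20,4.5) (12.5,38)
edge 0: (10,23)→(16.5,8)  cross = 10·8 − 16.5·23 = -299.5000; (r_i+r_j)·cross = 26.5·-299.5000 = -7936.7500
edge 1: (16.5,8)→(20,4.5)  cross = 16.5·4.5 − 20·8 = -85.7500; (r_i+r_j)·cross = 36.5·-85.7500 = -3129.8750
edge 2: (20,4.5)→(12.5,38)  cross = 20·38 − 12.5·4.5 = 703.7500; (r_i+r_j)·cross = 32.5·703.7500 = 22871.8750
edge 3: (12.5,38)→(10,23)  cross = 12.5·23 − 10·38 = -92.5000; (r_i+r_j)·cross = 22.5·-92.5000 = -2081.2500
Σcross = 226.0000 → A = |Σcross|/2 = 113.0000 mm²
Σ(r_i+r_j)·cross = 9724.0000 → first moment M = |Σ|/6 = 1620.6667
R_c = M/A = 1620.6667/113.0000 = 14.3422 mm
θ = 260° = 4.537856 rad
V = θ·R_c·A = 4.537856·14.3422·113.0000 = 7354.352 mm³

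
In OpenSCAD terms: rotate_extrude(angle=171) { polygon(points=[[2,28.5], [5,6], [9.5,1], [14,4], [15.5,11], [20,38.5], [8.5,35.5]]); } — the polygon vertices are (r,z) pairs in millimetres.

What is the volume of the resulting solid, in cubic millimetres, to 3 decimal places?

Volume = 13774.336 mm³

Profile (r,z), 7 vertices: (2,28.5) (5,6) (9.5,1) (14,4) (15.5,11) (20,38.5) (8.5,35.5)
edge 0: (2,28.5)→(5,6)  cross = 2·6 − 5·28.5 = -130.5000; (r_i+r_j)·cross = 7·-130.5000 = -913.5000
edge 1: (5,6)→(9.5,1)  cross = 5·1 − 9.5·6 = -52.0000; (r_i+r_j)·cross = 14.5·-52.0000 = -754.0000
edge 2: (9.5,1)→(14,4)  cross = 9.5·4 − 14·1 = 24.0000; (r_i+r_j)·cross = 23.5·24.0000 = 564.0000
edge 3: (14,4)→(15.5,11)  cross = 14·11 − 15.5·4 = 92.0000; (r_i+r_j)·cross = 29.5·92.0000 = 2714.0000
edge 4: (15.5,11)→(20,38.5)  cross = 15.5·38.5 − 20·11 = 376.7500; (r_i+r_j)·cross = 35.5·376.7500 = 13374.6250
edge 5: (20,38.5)→(8.5,35.5)  cross = 20·35.5 − 8.5·38.5 = 382.7500; (r_i+r_j)·cross = 28.5·382.7500 = 10908.3750
edge 6: (8.5,35.5)→(2,28.5)  cross = 8.5·28.5 − 2·35.5 = 171.2500; (r_i+r_j)·cross = 10.5·171.2500 = 1798.1250
Σcross = 864.2500 → A = |Σcross|/2 = 432.1250 mm²
Σ(r_i+r_j)·cross = 27691.6250 → first moment M = |Σ|/6 = 4615.2708
R_c = M/A = 4615.2708/432.1250 = 10.6804 mm
θ = 171° = 2.984513 rad
V = θ·R_c·A = 2.984513·10.6804·432.1250 = 13774.336 mm³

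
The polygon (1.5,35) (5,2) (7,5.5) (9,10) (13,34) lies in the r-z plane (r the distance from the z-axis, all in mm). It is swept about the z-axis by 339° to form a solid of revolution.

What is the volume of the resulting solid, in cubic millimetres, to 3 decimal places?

Profile (r,z), 5 vertices: (1.5,35) (5,2) (7,5.5) (9,10) (13,34)
edge 0: (1.5,35)→(5,2)  cross = 1.5·2 − 5·35 = -172.0000; (r_i+r_j)·cross = 6.5·-172.0000 = -1118.0000
edge 1: (5,2)→(7,5.5)  cross = 5·5.5 − 7·2 = 13.5000; (r_i+r_j)·cross = 12·13.5000 = 162.0000
edge 2: (7,5.5)→(9,10)  cross = 7·10 − 9·5.5 = 20.5000; (r_i+r_j)·cross = 16·20.5000 = 328.0000
edge 3: (9,10)→(13,34)  cross = 9·34 − 13·10 = 176.0000; (r_i+r_j)·cross = 22·176.0000 = 3872.0000
edge 4: (13,34)→(1.5,35)  cross = 13·35 − 1.5·34 = 404.0000; (r_i+r_j)·cross = 14.5·404.0000 = 5858.0000
Σcross = 442.0000 → A = |Σcross|/2 = 221.0000 mm²
Σ(r_i+r_j)·cross = 9102.0000 → first moment M = |Σ|/6 = 1517.0000
R_c = M/A = 1517.0000/221.0000 = 6.8643 mm
θ = 339° = 5.916666 rad
V = θ·R_c·A = 5.916666·6.8643·221.0000 = 8975.583 mm³

Volume = 8975.583 mm³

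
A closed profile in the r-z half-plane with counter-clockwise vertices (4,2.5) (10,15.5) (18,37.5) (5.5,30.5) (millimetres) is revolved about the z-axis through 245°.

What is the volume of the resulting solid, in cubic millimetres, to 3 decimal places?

Profile (r,z), 4 vertices: (4,2.5) (10,15.5) (18,37.5) (5.5,30.5)
edge 0: (4,2.5)→(10,15.5)  cross = 4·15.5 − 10·2.5 = 37.0000; (r_i+r_j)·cross = 14·37.0000 = 518.0000
edge 1: (10,15.5)→(18,37.5)  cross = 10·37.5 − 18·15.5 = 96.0000; (r_i+r_j)·cross = 28·96.0000 = 2688.0000
edge 2: (18,37.5)→(5.5,30.5)  cross = 18·30.5 − 5.5·37.5 = 342.7500; (r_i+r_j)·cross = 23.5·342.7500 = 8054.6250
edge 3: (5.5,30.5)→(4,2.5)  cross = 5.5·2.5 − 4·30.5 = -108.2500; (r_i+r_j)·cross = 9.5·-108.2500 = -1028.3750
Σcross = 367.5000 → A = |Σcross|/2 = 183.7500 mm²
Σ(r_i+r_j)·cross = 10232.2500 → first moment M = |Σ|/6 = 1705.3750
R_c = M/A = 1705.3750/183.7500 = 9.2810 mm
θ = 245° = 4.276057 rad
V = θ·R_c·A = 4.276057·9.2810·183.7500 = 7292.280 mm³

Volume = 7292.280 mm³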